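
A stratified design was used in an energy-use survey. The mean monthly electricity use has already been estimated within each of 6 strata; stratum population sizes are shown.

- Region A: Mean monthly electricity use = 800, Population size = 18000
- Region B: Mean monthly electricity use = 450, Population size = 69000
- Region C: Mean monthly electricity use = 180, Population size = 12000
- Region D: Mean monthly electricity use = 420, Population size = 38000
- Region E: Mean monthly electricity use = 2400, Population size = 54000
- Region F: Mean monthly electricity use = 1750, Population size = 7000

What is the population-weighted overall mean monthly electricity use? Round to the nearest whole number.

Σ Nₕ·x̄ₕ = 800×18000 + 450×69000 + 180×12000 + 420×38000 + 2400×54000 + 1750×7000
  = 14400000 + 31050000 + 2160000 + 15960000 + 129600000 + 12250000 = 205420000
Σ Nₕ = 18000 + 69000 + 12000 + 38000 + 54000 + 7000 = 198000
Overall mean = 205420000 / 198000 = 1037.4747

1037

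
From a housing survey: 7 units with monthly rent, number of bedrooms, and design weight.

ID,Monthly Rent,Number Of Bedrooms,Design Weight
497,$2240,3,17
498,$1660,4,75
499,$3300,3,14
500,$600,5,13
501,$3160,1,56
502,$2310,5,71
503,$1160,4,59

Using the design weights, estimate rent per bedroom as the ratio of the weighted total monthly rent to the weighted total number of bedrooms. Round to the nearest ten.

570

Σ wᵢ·y = 625990
Σ wᵢ·x = 3×17 + 4×75 + 3×14 + 5×13 + 1×56 + 5×71 + 4×59
  = 51 + 300 + 42 + 65 + 56 + 355 + 236 = 1105
Ratio = 625990 / 1105 = 566.50679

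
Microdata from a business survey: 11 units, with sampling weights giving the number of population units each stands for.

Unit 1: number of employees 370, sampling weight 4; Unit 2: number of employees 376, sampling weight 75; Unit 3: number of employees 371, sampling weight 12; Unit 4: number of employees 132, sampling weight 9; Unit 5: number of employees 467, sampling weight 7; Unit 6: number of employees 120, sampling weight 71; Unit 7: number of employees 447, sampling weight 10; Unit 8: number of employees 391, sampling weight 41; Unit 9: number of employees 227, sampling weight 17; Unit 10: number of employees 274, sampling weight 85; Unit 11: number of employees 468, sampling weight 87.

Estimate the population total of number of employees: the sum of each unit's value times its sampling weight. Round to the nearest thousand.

135000

Weighted total = 370×4 + 376×75 + 371×12 + 132×9 + 467×7 + 120×71 + 447×10 + 391×41 + 227×17 + 274×85 + 468×87
  = 1480 + 28200 + 4452 + 1188 + 3269 + 8520 + 4470 + 16031 + 3859 + 23290 + 40716 = 135475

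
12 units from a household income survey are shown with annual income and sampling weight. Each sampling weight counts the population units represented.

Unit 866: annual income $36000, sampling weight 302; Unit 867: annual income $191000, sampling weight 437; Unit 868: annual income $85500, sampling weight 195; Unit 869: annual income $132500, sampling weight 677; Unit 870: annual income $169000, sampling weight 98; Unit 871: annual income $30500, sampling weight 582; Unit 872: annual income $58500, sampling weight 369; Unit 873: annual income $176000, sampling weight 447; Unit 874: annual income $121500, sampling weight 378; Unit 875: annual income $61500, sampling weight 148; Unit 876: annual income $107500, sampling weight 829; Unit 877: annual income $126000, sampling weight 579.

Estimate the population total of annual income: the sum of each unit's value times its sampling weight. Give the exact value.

Weighted total = 36000×302 + 191000×437 + 85500×195 + 132500×677 + 169000×98 + 30500×582 + 58500×369 + 176000×447 + 121500×378 + 61500×148 + 107500×829 + 126000×579
  = 10872000 + 83467000 + 16672500 + 89702500 + 16562000 + 17751000 + 21586500 + 78672000 + 45927000 + 9102000 + 89117500 + 72954000 = 552386000

552386000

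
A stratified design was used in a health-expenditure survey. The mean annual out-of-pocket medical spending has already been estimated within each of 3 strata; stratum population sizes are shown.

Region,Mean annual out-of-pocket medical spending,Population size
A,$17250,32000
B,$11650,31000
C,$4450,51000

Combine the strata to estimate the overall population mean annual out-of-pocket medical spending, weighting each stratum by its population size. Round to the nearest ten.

10000

Σ Nₕ·x̄ₕ = 17250×32000 + 11650×31000 + 4450×51000
  = 552000000 + 361150000 + 226950000 = 1140100000
Σ Nₕ = 114000
Overall mean = 1140100000 / 114000 = 10000.877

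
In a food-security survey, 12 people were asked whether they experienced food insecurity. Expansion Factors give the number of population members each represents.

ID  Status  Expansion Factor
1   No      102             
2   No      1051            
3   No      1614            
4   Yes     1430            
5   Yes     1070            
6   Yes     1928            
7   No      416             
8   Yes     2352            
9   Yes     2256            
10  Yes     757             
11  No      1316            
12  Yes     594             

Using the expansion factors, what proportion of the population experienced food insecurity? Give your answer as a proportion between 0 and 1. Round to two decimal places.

0.70

Sum of weights for 'Yes' = 1430 + 1070 + 1928 + 2352 + 2256 + 757 + 594 = 10387
Total weight = 102 + 1051 + 1614 + 1430 + 1070 + 1928 + 416 + 2352 + 2256 + 757 + 1316 + 594 = 14886
Weighted proportion = 10387 / 14886 = 0.69776972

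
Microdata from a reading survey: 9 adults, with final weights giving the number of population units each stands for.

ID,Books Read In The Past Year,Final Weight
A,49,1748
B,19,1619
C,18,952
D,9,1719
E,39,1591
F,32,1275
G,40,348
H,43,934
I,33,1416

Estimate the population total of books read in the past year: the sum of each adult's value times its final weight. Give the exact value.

Weighted total = 352679

352679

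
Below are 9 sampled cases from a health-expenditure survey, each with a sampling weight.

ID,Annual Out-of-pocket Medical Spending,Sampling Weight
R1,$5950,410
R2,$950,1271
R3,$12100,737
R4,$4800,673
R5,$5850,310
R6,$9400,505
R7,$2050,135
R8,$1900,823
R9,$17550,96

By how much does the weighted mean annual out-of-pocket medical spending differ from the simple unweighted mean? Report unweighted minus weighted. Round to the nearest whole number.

Unweighted sum = 5950 + 950 + 12100 + 4800 + 5850 + 9400 + 2050 + 1900 + 17550 = 60550
Unweighted mean = 60550 / 9 = 6727.7778
Weighted sum = 25880800
Sum of weights = 410 + 1271 + 737 + 673 + 310 + 505 + 135 + 823 + 96 = 4960
Weighted mean = 25880800 / 4960 = 5217.9032
Difference (unweighted minus weighted) = 1509.8746

1510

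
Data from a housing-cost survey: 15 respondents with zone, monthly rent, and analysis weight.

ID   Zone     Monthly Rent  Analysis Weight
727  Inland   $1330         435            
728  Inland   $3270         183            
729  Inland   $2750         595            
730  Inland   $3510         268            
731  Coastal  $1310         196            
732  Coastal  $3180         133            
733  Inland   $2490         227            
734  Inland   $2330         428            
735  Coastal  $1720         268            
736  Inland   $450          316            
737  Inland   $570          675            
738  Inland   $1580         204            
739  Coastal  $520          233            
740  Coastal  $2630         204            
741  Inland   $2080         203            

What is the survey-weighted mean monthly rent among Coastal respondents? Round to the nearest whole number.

Coastal rows: 731, 732, 735, 739, 740
Weighted sum = 1310×196 + 3180×133 + 1720×268 + 520×233 + 2630×204
  = 256760 + 422940 + 460960 + 121160 + 536520 = 1798340
Sum of weights = 196 + 133 + 268 + 233 + 204 = 1034
Weighted mean = 1798340 / 1034 = 1739.207

1739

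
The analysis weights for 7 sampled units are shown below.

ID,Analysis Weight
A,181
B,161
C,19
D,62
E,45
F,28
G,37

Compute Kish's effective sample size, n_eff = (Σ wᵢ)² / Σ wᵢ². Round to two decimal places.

Σ wᵢ = 533
Σ wᵢ² = 32761 + 25921 + 361 + 3844 + 2025 + 784 + 1369 = 67065
n_eff = 533² / 67065 = 284089 / 67065 = 4.2360248

4.24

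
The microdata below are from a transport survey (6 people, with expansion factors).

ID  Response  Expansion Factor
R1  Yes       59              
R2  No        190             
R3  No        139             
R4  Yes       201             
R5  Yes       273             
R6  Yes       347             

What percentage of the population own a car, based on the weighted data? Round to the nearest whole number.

73

Sum of weights for 'Yes' = 59 + 201 + 273 + 347 = 880
Total weight = 59 + 190 + 139 + 201 + 273 + 347 = 1209
Weighted proportion = 880 / 1209 = 0.72787428 → 72.787428%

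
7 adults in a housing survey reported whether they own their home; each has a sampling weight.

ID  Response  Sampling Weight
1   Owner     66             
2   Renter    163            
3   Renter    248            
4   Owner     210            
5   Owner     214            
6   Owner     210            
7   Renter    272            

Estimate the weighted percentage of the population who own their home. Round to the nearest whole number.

Sum of weights for 'Owner' = 66 + 210 + 214 + 210 = 700
Total weight = 66 + 163 + 248 + 210 + 214 + 210 + 272 = 1383
Weighted proportion = 700 / 1383 = 0.50614606 → 50.614606%

51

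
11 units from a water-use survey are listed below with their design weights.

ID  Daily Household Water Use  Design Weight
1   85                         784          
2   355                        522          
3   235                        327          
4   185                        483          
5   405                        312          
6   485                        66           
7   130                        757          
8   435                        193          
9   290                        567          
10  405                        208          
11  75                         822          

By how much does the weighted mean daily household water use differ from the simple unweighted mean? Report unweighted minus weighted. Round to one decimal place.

Unweighted sum = 85 + 355 + 235 + 185 + 405 + 485 + 130 + 435 + 290 + 405 + 75 = 3085
Unweighted mean = 3085 / 11 = 280.45455
Weighted sum = 1069205
Sum of weights = 784 + 522 + 327 + 483 + 312 + 66 + 757 + 193 + 567 + 208 + 822 = 5041
Weighted mean = 1069205 / 5041 = 212.10177
Difference (unweighted minus weighted) = 68.35278

68.4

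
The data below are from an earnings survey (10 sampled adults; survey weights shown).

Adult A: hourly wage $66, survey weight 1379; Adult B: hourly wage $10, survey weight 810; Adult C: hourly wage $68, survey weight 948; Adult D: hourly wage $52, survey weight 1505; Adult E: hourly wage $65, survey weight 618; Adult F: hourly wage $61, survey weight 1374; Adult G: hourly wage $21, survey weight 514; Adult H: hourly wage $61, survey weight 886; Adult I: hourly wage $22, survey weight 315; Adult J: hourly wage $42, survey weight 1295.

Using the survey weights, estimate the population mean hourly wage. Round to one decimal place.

Weighted sum = 66×1379 + 10×810 + 68×948 + 52×1505 + 65×618 + 61×1374 + 21×514 + 61×886 + 22×315 + 42×1295
  = 91014 + 8100 + 64464 + 78260 + 40170 + 83814 + 10794 + 54046 + 6930 + 54390 = 491982
Sum of weights = 1379 + 810 + 948 + 1505 + 618 + 1374 + 514 + 886 + 315 + 1295 = 9644
Weighted mean = 491982 / 9644 = 51.014309

51.0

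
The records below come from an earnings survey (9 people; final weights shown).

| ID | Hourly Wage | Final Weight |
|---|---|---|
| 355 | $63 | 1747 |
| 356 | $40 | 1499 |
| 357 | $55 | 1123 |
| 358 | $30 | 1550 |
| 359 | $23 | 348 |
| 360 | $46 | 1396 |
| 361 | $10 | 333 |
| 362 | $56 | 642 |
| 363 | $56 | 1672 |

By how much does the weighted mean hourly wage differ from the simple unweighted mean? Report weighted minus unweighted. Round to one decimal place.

4.8

Unweighted sum = 63 + 40 + 55 + 30 + 23 + 46 + 10 + 56 + 56 = 379
Unweighted mean = 379 / 9 = 42.111111
Weighted sum = 63×1747 + 40×1499 + 55×1123 + 30×1550 + 23×348 + 46×1396 + 10×333 + 56×642 + 56×1672
  = 110061 + 59960 + 61765 + 46500 + 8004 + 64216 + 3330 + 35952 + 93632 = 483420
Sum of weights = 10310
Weighted mean = 483420 / 10310 = 46.888458
Difference (weighted minus unweighted) = 4.7773467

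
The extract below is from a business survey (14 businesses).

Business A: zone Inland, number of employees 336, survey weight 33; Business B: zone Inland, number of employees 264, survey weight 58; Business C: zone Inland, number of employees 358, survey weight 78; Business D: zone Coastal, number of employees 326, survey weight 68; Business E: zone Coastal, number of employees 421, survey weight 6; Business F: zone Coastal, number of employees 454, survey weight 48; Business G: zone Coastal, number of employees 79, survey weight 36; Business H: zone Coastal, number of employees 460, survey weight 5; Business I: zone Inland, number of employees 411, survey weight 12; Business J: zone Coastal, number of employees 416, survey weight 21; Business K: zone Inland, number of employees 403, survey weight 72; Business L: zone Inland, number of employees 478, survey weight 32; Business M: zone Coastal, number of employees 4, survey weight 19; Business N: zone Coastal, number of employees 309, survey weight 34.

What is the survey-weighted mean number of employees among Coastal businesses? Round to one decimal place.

299.4

Coastal rows: D, E, F, G, H, J, M, N
Weighted sum = 326×68 + 421×6 + 454×48 + 79×36 + 460×5 + 416×21 + 4×19 + 309×34
  = 70948
Sum of weights = 68 + 6 + 48 + 36 + 5 + 21 + 19 + 34 = 237
Weighted mean = 70948 / 237 = 299.35865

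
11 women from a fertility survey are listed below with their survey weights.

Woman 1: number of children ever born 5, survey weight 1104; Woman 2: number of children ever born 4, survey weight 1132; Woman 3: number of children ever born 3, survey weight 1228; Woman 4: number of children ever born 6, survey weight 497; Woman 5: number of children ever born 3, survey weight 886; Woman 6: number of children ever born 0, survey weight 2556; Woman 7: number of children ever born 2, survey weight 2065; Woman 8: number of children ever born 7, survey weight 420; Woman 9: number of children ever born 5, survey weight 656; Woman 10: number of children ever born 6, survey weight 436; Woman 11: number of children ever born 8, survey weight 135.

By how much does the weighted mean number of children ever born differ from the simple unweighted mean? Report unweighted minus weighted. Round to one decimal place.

Unweighted sum = 5 + 4 + 3 + 6 + 3 + 0 + 2 + 7 + 5 + 6 + 8 = 49
Unweighted mean = 49 / 11 = 4.4545455
Weighted sum = 5×1104 + 4×1132 + 3×1228 + 6×497 + 3×886 + 0×2556 + 2×2065 + 7×420 + 5×656 + 6×436 + 8×135
  = 5520 + 4528 + 3684 + 2982 + 2658 + 0 + 4130 + 2940 + 3280 + 2616 + 1080 = 33418
Sum of weights = 1104 + 1132 + 1228 + 497 + 886 + 2556 + 2065 + 420 + 656 + 436 + 135 = 11115
Weighted mean = 33418 / 11115 = 3.0065677
Difference (unweighted minus weighted) = 1.4479778

1.4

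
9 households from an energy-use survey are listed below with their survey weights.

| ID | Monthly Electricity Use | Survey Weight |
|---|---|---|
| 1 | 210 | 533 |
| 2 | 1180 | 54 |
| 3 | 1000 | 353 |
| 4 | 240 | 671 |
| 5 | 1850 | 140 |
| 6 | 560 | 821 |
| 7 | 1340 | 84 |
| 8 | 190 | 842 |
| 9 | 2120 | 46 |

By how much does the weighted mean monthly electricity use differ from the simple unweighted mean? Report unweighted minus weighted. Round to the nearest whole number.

464

Unweighted sum = 210 + 1180 + 1000 + 240 + 1850 + 560 + 1340 + 190 + 2120 = 8690
Unweighted mean = 8690 / 9 = 965.55556
Weighted sum = 210×533 + 1180×54 + 1000×353 + 240×671 + 1850×140 + 560×821 + 1340×84 + 190×842 + 2120×46
  = 111930 + 63720 + 353000 + 161040 + 259000 + 459760 + 112560 + 159980 + 97520 = 1778510
Sum of weights = 3544
Weighted mean = 1778510 / 3544 = 501.83691
Difference (unweighted minus weighted) = 463.71865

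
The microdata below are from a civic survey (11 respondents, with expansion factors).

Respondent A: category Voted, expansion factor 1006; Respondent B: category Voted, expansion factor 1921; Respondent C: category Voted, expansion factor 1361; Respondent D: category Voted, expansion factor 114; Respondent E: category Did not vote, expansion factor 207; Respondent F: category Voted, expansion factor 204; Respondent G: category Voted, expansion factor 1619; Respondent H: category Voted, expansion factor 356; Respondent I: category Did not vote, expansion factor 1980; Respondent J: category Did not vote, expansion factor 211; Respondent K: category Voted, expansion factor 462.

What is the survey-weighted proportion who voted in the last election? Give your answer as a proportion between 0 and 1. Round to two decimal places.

Sum of weights for 'Voted' = 1006 + 1921 + 1361 + 114 + 204 + 1619 + 356 + 462 = 7043
Total weight = 1006 + 1921 + 1361 + 114 + 207 + 204 + 1619 + 356 + 1980 + 211 + 462 = 9441
Weighted proportion = 7043 / 9441 = 0.74600148

0.75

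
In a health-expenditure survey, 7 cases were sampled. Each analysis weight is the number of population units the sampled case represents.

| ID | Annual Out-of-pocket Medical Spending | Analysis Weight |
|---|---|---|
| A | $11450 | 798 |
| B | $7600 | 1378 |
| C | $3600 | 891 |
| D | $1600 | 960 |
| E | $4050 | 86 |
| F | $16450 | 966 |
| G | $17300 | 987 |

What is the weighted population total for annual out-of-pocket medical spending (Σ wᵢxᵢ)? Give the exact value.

57667600

Weighted total = 11450×798 + 7600×1378 + 3600×891 + 1600×960 + 4050×86 + 16450×966 + 17300×987
  = 9137100 + 10472800 + 3207600 + 1536000 + 348300 + 15890700 + 17075100 = 57667600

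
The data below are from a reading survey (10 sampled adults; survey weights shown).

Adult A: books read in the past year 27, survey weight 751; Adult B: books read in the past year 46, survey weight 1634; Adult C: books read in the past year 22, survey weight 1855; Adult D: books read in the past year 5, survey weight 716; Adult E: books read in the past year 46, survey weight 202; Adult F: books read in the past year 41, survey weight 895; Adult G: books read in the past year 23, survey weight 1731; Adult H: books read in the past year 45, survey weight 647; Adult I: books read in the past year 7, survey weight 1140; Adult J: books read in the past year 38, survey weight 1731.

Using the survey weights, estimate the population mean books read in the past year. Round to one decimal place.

29.1

Weighted sum = 27×751 + 46×1634 + 22×1855 + 5×716 + 46×202 + 41×895 + 23×1731 + 45×647 + 7×1140 + 38×1731
  = 328504
Sum of weights = 751 + 1634 + 1855 + 716 + 202 + 895 + 1731 + 647 + 1140 + 1731 = 11302
Weighted mean = 328504 / 11302 = 29.066006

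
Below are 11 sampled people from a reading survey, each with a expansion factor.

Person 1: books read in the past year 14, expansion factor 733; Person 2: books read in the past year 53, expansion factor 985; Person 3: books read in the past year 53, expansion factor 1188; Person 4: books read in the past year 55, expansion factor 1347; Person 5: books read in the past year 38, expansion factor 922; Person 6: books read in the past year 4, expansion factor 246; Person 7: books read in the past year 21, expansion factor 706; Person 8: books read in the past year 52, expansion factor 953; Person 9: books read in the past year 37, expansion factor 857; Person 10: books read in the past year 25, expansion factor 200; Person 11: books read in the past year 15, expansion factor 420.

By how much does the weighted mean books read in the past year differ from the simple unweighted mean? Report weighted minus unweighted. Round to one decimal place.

Unweighted sum = 14 + 53 + 53 + 55 + 38 + 4 + 21 + 52 + 37 + 25 + 15 = 367
Unweighted mean = 367 / 11 = 33.363636
Weighted sum = 14×733 + 53×985 + 53×1188 + 55×1347 + 38×922 + 4×246 + 21×706 + 52×953 + 37×857 + 25×200 + 15×420
  = 342927
Sum of weights = 733 + 985 + 1188 + 1347 + 922 + 246 + 706 + 953 + 857 + 200 + 420 = 8557
Weighted mean = 342927 / 8557 = 40.075611
Difference (weighted minus unweighted) = 6.7119742

6.7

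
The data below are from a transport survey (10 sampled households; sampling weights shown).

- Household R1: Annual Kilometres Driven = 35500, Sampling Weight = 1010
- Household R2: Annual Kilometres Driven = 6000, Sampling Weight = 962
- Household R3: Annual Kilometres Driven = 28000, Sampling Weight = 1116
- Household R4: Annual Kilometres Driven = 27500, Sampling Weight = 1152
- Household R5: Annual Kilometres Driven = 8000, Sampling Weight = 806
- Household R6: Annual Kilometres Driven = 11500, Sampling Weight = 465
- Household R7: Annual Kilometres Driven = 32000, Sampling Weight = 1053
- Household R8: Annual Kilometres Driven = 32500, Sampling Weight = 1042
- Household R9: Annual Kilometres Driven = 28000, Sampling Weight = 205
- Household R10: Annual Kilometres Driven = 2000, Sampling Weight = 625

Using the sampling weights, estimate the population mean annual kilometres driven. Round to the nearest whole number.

Weighted sum = 35500×1010 + 6000×962 + 28000×1116 + 27500×1152 + 8000×806 + 11500×465 + 32000×1053 + 32500×1042 + 28000×205 + 2000×625
  = 35855000 + 5772000 + 31248000 + 31680000 + 6448000 + 5347500 + 33696000 + 33865000 + 5740000 + 1250000 = 190901500
Sum of weights = 1010 + 962 + 1116 + 1152 + 806 + 465 + 1053 + 1042 + 205 + 625 = 8436
Weighted mean = 190901500 / 8436 = 22629.386

22629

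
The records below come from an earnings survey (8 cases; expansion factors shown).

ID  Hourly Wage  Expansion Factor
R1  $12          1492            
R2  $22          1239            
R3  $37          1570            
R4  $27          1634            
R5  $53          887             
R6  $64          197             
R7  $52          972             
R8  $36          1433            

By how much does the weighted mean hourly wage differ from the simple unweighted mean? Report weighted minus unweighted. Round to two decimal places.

-5.07

Unweighted sum = 12 + 22 + 37 + 27 + 53 + 64 + 52 + 36 = 303
Unweighted mean = 303 / 8 = 37.875
Weighted sum = 12×1492 + 22×1239 + 37×1570 + 27×1634 + 53×887 + 64×197 + 52×972 + 36×1433
  = 17904 + 27258 + 58090 + 44118 + 47011 + 12608 + 50544 + 51588 = 309121
Sum of weights = 9424
Weighted mean = 309121 / 9424 = 32.801464
Difference (weighted minus unweighted) = -5.0735357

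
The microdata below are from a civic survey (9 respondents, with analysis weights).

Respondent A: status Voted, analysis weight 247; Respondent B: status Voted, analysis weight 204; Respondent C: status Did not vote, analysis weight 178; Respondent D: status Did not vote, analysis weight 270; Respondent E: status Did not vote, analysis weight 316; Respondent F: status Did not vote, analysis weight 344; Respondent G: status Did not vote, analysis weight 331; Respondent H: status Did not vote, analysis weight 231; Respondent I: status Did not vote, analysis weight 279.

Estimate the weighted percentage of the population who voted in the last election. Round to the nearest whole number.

19

Sum of weights for 'Voted' = 247 + 204 = 451
Total weight = 247 + 204 + 178 + 270 + 316 + 344 + 331 + 231 + 279 = 2400
Weighted proportion = 451 / 2400 = 0.18791667 → 18.791667%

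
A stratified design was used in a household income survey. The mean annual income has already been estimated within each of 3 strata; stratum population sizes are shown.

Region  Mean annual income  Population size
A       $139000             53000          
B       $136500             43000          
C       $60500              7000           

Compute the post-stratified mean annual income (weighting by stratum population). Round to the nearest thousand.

133000

Σ Nₕ·x̄ₕ = 139000×53000 + 136500×43000 + 60500×7000
  = 7367000000 + 5869500000 + 423500000 = 13660000000
Σ Nₕ = 53000 + 43000 + 7000 = 103000
Overall mean = 13660000000 / 103000 = 132621.36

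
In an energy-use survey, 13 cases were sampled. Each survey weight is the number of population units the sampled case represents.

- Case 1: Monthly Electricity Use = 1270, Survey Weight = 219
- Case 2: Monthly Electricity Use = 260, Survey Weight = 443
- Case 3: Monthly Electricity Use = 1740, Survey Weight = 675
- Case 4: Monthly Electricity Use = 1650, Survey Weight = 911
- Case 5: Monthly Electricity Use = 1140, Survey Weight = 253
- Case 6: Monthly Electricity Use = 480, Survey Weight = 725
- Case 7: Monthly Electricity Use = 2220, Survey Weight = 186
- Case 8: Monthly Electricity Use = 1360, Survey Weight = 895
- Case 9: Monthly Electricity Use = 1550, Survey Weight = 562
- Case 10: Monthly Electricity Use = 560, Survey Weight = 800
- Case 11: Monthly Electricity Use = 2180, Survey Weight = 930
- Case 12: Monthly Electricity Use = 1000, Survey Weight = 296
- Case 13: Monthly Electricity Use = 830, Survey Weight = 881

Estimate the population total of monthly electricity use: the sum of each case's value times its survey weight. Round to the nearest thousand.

Weighted total = 9711230

9711000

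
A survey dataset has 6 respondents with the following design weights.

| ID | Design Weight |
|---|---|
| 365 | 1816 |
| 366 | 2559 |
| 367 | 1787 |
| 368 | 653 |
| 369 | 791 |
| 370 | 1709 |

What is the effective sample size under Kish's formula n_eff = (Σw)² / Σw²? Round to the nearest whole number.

5

Σ wᵢ = 1816 + 2559 + 1787 + 653 + 791 + 1709 = 9315
Σ wᵢ² = 3297856 + 6548481 + 3193369 + 426409 + 625681 + 2920681 = 17012477
n_eff = 9315² / 17012477 = 86769225 / 17012477 = 5.1003287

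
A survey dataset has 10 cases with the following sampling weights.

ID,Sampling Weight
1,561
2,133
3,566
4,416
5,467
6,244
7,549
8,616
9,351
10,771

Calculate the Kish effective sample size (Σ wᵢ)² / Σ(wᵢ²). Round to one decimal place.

Σ wᵢ = 4674
Σ wᵢ² = 314721 + 17689 + 320356 + 173056 + 218089 + 59536 + 301401 + 379456 + 123201 + 594441 = 2501946
n_eff = 4674² / 2501946 = 21846276 / 2501946 = 8.7317136

8.7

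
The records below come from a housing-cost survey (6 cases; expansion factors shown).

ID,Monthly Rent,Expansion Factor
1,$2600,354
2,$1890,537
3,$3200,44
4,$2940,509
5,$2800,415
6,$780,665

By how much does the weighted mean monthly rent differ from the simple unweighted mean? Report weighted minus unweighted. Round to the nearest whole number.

-287

Unweighted sum = 2600 + 1890 + 3200 + 2940 + 2800 + 780 = 14210
Unweighted mean = 14210 / 6 = 2368.3333
Weighted sum = 2600×354 + 1890×537 + 3200×44 + 2940×509 + 2800×415 + 780×665
  = 5253290
Sum of weights = 354 + 537 + 44 + 509 + 415 + 665 = 2524
Weighted mean = 5253290 / 2524 = 2081.3352
Difference (weighted minus unweighted) = -286.99815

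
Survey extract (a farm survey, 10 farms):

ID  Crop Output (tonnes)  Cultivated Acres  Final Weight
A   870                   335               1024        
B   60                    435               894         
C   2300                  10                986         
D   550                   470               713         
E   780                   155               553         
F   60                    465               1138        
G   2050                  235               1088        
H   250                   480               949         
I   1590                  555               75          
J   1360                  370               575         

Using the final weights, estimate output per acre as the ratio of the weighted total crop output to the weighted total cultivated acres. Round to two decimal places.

Σ wᵢ·y = 870×1024 + 60×894 + 2300×986 + 550×713 + 780×553 + 60×1138 + 2050×1088 + 250×949 + 1590×75 + 1360×575
  = 890880 + 53640 + 2267800 + 392150 + 431340 + 68280 + 2230400 + 237250 + 119250 + 782000 = 7472990
Σ wᵢ·x = 335×1024 + 435×894 + 10×986 + 470×713 + 155×553 + 465×1138 + 235×1088 + 480×949 + 555×75 + 370×575
  = 343040 + 388890 + 9860 + 335110 + 85715 + 529170 + 255680 + 455520 + 41625 + 212750 = 2657360
Ratio = 7472990 / 2657360 = 2.8121858

2.81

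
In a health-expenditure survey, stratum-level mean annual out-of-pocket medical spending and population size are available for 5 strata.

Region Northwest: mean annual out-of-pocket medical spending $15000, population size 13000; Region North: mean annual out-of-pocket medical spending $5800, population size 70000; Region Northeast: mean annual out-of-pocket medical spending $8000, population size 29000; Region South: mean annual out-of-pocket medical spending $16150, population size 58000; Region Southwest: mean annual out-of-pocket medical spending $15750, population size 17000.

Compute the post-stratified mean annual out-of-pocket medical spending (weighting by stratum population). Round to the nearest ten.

Σ Nₕ·x̄ₕ = 15000×13000 + 5800×70000 + 8000×29000 + 16150×58000 + 15750×17000
  = 195000000 + 406000000 + 232000000 + 936700000 + 267750000 = 2037450000
Σ Nₕ = 13000 + 70000 + 29000 + 58000 + 17000 = 187000
Overall mean = 2037450000 / 187000 = 10895.455

10900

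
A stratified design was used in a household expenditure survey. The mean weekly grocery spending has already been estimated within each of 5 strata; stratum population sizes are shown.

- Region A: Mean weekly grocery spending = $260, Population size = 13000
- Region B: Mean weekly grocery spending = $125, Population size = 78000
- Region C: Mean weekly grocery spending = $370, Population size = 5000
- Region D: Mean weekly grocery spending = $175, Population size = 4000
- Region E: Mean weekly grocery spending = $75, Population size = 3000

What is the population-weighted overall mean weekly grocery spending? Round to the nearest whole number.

Σ Nₕ·x̄ₕ = 260×13000 + 125×78000 + 370×5000 + 175×4000 + 75×3000
  = 15905000
Σ Nₕ = 13000 + 78000 + 5000 + 4000 + 3000 = 103000
Overall mean = 15905000 / 103000 = 154.41748

154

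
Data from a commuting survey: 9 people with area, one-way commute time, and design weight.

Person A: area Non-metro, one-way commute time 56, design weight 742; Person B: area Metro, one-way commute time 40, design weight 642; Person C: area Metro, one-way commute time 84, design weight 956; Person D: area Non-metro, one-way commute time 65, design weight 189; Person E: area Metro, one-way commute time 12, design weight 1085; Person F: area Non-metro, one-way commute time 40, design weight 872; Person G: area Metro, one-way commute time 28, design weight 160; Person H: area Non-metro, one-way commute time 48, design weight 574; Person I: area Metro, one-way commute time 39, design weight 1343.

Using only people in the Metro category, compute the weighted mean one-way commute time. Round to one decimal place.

Metro rows: B, C, E, G, I
Weighted sum = 40×642 + 84×956 + 12×1085 + 28×160 + 39×1343
  = 25680 + 80304 + 13020 + 4480 + 52377 = 175861
Sum of weights = 642 + 956 + 1085 + 160 + 1343 = 4186
Weighted mean = 175861 / 4186 = 42.011706

42.0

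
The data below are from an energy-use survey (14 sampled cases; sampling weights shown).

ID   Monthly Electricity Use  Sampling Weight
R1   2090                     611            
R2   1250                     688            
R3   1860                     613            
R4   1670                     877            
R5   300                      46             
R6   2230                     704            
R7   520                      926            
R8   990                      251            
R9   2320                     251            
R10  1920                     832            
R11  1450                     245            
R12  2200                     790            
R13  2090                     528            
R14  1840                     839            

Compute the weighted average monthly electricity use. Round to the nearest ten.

Weighted sum = 13975780
Sum of weights = 8201
Weighted mean = 13975780 / 8201 = 1704.1556

1700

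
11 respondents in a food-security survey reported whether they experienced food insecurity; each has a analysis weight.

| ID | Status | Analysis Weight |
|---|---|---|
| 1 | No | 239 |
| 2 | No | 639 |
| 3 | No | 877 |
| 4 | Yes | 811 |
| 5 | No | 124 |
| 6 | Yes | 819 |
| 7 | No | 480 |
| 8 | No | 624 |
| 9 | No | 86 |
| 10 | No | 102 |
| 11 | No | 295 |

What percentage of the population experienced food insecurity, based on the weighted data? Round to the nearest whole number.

32

Sum of weights for 'Yes' = 811 + 819 = 1630
Total weight = 239 + 639 + 877 + 811 + 124 + 819 + 480 + 624 + 86 + 102 + 295 = 5096
Weighted proportion = 1630 / 5096 = 0.31985871 → 31.985871%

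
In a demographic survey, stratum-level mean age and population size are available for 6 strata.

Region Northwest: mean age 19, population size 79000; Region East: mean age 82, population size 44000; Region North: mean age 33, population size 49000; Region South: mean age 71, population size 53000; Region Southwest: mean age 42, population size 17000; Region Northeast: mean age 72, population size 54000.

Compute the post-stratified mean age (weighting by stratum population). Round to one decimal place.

51.0

Σ Nₕ·x̄ₕ = 19×79000 + 82×44000 + 33×49000 + 71×53000 + 42×17000 + 72×54000
  = 1501000 + 3608000 + 1617000 + 3763000 + 714000 + 3888000 = 15091000
Σ Nₕ = 79000 + 44000 + 49000 + 53000 + 17000 + 54000 = 296000
Overall mean = 15091000 / 296000 = 50.983108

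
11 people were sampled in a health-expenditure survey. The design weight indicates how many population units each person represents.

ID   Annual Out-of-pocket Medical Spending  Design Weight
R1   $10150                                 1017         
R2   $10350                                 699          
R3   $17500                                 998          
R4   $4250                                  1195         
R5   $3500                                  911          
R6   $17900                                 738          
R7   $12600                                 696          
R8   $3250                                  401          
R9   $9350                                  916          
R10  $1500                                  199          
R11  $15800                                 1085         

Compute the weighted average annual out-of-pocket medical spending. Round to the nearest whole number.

10455

Weighted sum = 10150×1017 + 10350×699 + 17500×998 + 4250×1195 + 3500×911 + 17900×738 + 12600×696 + 3250×401 + 9350×916 + 1500×199 + 15800×1085
  = 92578600
Sum of weights = 1017 + 699 + 998 + 1195 + 911 + 738 + 696 + 401 + 916 + 199 + 1085 = 8855
Weighted mean = 92578600 / 8855 = 10454.952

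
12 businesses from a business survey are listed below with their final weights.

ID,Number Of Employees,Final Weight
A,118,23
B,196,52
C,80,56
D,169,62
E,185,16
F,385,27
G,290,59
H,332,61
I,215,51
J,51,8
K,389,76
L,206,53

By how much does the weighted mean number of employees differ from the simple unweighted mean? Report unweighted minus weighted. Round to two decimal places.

-21.77

Unweighted sum = 2616
Unweighted mean = 2616 / 12 = 218
Weighted sum = 130436
Sum of weights = 23 + 52 + 56 + 62 + 16 + 27 + 59 + 61 + 51 + 8 + 76 + 53 = 544
Weighted mean = 130436 / 544 = 239.77206
Difference (unweighted minus weighted) = -21.772059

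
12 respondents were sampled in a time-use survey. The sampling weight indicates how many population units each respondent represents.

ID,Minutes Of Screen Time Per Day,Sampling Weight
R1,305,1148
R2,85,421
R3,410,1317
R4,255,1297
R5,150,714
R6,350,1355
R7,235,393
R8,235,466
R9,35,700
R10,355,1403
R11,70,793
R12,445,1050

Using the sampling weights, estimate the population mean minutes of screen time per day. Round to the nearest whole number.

279

Weighted sum = 305×1148 + 85×421 + 410×1317 + 255×1297 + 150×714 + 350×1355 + 235×393 + 235×466 + 35×700 + 355×1403 + 70×793 + 445×1050
  = 3085170
Sum of weights = 1148 + 421 + 1317 + 1297 + 714 + 1355 + 393 + 466 + 700 + 1403 + 793 + 1050 = 11057
Weighted mean = 3085170 / 11057 = 279.02415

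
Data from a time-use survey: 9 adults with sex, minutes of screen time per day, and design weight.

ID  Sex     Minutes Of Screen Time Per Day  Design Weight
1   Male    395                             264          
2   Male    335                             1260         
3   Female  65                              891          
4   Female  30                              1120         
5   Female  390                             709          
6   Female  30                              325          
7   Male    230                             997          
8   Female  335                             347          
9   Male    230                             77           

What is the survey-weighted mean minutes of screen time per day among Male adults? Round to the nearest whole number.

Male rows: 1, 2, 7, 9
Weighted sum = 395×264 + 335×1260 + 230×997 + 230×77
  = 773400
Sum of weights = 2598
Weighted mean = 773400 / 2598 = 297.69053

298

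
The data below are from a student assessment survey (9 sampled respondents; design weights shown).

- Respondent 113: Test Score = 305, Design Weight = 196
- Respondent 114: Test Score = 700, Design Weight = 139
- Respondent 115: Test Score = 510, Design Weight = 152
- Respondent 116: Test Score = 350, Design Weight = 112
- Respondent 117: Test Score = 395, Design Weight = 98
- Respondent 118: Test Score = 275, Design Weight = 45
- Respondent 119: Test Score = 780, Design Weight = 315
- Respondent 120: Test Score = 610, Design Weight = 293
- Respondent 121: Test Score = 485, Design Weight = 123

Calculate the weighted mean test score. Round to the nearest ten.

Weighted sum = 808970
Sum of weights = 196 + 139 + 152 + 112 + 98 + 45 + 315 + 293 + 123 = 1473
Weighted mean = 808970 / 1473 = 549.19891

550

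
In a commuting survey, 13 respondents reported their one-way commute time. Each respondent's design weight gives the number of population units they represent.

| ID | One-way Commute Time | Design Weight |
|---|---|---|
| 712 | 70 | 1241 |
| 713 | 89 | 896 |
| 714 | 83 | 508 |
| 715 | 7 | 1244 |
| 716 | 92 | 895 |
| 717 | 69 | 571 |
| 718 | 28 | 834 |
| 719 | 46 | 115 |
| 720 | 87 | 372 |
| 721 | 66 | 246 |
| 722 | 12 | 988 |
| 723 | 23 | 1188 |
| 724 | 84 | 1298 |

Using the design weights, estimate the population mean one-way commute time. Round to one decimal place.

54.3

Weighted sum = 564679
Sum of weights = 10396
Weighted mean = 564679 / 10396 = 54.316949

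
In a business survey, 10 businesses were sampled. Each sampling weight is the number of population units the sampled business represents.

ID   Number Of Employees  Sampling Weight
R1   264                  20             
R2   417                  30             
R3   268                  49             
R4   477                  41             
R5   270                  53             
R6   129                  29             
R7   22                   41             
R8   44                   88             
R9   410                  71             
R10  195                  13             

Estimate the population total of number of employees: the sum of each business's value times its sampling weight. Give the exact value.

Weighted total = 264×20 + 417×30 + 268×49 + 477×41 + 270×53 + 129×29 + 22×41 + 44×88 + 410×71 + 195×13
  = 104949

104949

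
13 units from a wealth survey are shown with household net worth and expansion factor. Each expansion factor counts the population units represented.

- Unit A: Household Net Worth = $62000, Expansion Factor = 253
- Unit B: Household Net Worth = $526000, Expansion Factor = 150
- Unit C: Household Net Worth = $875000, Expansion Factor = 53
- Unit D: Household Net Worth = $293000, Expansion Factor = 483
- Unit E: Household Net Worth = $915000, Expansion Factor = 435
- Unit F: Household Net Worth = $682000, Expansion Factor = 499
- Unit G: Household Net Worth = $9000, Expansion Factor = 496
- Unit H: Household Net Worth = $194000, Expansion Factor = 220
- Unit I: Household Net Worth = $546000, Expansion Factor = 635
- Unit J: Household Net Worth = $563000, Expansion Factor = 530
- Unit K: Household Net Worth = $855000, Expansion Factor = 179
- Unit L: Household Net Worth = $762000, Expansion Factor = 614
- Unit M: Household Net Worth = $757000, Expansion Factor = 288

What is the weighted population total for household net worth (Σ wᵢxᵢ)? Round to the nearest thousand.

Weighted total = 2551996000

2551996000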